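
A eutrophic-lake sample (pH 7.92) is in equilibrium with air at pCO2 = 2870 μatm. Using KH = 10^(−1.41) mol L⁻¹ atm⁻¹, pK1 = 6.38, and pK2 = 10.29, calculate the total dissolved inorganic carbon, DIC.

[CO2*] = KH · pCO2 = 10^(−1.41) × 2870×10^-6 = 1.117×10^-4 mol/L
α₀ = 1/(1 + K1/[H⁺] + K1K2/[H⁺]²) = 1/(1 + 10^+1.54 + 10^-0.83) = 0.02792
DIC = [CO2*]/α₀ = 1.117×10^-4 / 0.02792 = 4.00 mmol/L

DIC = 4.00 mmol/L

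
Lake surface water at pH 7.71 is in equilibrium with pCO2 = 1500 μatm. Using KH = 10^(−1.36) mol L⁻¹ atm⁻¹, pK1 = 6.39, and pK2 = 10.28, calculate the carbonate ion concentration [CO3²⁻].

[CO3²⁻] = 3.68 μmol/L

[CO2*] = KH · pCO2 = 10^(−1.36) × 1500×10^-6 = 6.548×10^-5 mol/L
α₀ = 1/(1 + K1/[H⁺] + K1K2/[H⁺]²) = 1/(1 + 10^+1.32 + 10^-1.25) = 0.04556
DIC = [CO2*]/α₀ = 6.548×10^-5 / 0.04556 = 1.437 mmol/L
[CO3²⁻] = α₂·DIC; α₂ = 0.002562, so [CO3²⁻] = 0.002562 × 1.437 = 0.00368 mmol/L = 3.68 μmol/L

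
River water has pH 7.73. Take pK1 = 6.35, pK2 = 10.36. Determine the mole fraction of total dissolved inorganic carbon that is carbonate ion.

α₂ = 0.00225

α₂ = 1 / (1 + [H⁺]/K2 + [H⁺]²/(K1K2)) = 1 / (1 + 10^+2.63 + 10^+1.25)
   = 1 / (1 + 426.58 + 17.783) = 1/445.36 = 0.002245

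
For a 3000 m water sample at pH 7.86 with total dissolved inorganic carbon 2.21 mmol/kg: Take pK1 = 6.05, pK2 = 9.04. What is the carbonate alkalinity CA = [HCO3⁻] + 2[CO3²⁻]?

CA = [HCO3⁻] + 2[CO3²⁻] = (α₁ + 2α₂)·DIC
At pH 7.86: [H⁺]/K1 = 10^-1.81 = 0.015488, K2/[H⁺] = 10^-1.18 = 0.066069
α₁ = 1/(1 + 0.015488 + 0.066069) = 1/1.0816 = 0.9246; α₂ = α₁·K2/[H⁺] = 0.06109
α₁ + 2α₂ = 1.0468
CA = 1.0468 × 2.21 = 2.31 mmol/kg

CA = 2.31 mmol/kg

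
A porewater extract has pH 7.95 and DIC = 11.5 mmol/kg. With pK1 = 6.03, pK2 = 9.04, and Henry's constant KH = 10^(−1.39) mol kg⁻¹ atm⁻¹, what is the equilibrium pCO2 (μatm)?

pCO2 = 3100 μatm

α₀ = 1 / (1 + K1/[H⁺] + K1K2/[H⁺]²) = 1 / (1 + 10^+1.92 + 10^+0.83)
   = 1 / (1 + 83.176 + 6.7608) = 1/90.937 = 0.01100
[CO2*] = α₀ × DIC = 0.01100 × 11.5 = 0.1265 mmol/kg
pCO2 = [CO2*]/KH = 1.265×10^-4 / 4.074×10^-2 = 3100 μatm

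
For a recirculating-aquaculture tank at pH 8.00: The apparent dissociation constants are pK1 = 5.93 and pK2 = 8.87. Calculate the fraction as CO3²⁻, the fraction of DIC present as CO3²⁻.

α₂ = 0.118

α₂ = 1 / (1 + [H⁺]/K2 + [H⁺]²/(K1K2)) = 1 / (1 + 10^+0.87 + 10^-1.20)
   = 1 / (1 + 7.4131 + 0.063096) = 1/8.4762 = 0.1180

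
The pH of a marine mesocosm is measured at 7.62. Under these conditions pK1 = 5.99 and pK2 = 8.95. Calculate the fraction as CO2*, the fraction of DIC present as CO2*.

α₀ = 1 / (1 + K1/[H⁺] + K1K2/[H⁺]²) = 1 / (1 + 10^+1.63 + 10^+0.30)
   = 1 / (1 + 42.658 + 1.9953) = 1/45.653 = 0.02190

α₀ = 0.0219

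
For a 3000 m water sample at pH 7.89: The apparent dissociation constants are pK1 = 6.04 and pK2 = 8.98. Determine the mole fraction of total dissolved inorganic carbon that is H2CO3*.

α₀ = 0.0129

α₀ = 1 / (1 + K1/[H⁺] + K1K2/[H⁺]²) = 1 / (1 + 10^+1.85 + 10^+0.76)
   = 1 / (1 + 70.795 + 5.7544) = 1/77.549 = 0.01290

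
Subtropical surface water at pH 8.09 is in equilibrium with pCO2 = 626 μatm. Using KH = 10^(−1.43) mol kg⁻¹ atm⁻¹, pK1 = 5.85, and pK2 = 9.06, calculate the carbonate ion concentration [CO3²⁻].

[CO3²⁻] = 0.433 mmol/kg

[CO2*] = KH · pCO2 = 10^(−1.43) × 626×10^-6 = 2.326×10^-5 mol/kg
α₀ = 1/(1 + K1/[H⁺] + K1K2/[H⁺]²) = 1/(1 + 10^+2.24 + 10^+1.27) = 0.005171
DIC = [CO2*]/α₀ = 2.326×10^-5 / 0.005171 = 4.498 mmol/kg
[CO3²⁻] = α₂·DIC; α₂ = 0.09628, so [CO3²⁻] = 0.09628 × 4.498 = 0.433 mmol/kg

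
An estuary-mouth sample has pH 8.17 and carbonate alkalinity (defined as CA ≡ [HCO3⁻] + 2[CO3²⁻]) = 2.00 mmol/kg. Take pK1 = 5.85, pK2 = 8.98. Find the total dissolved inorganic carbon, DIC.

CA = [HCO3⁻] + 2[CO3²⁻] = (α₁ + 2α₂)·DIC
At pH 8.17: [H⁺]/K1 = 10^-2.32 = 0.0047863, K2/[H⁺] = 10^-0.81 = 0.15488
α₁ = 1/(1 + 0.0047863 + 0.15488) = 1/1.1597 = 0.8623; α₂ = α₁·K2/[H⁺] = 0.1336
α₁ + 2α₂ = 1.1294
DIC = CA / (α₁ + 2α₂) = 2.00 / 1.1294 = 1.77 mmol/kg

DIC = 1.77 mmol/kg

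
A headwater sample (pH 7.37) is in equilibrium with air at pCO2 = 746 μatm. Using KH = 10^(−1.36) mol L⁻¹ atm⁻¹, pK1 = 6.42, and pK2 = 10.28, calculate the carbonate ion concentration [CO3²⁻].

[CO2*] = KH · pCO2 = 10^(−1.36) × 746×10^-6 = 3.256×10^-5 mol/L
α₀ = 1/(1 + K1/[H⁺] + K1K2/[H⁺]²) = 1/(1 + 10^+0.95 + 10^-1.96) = 0.1008
DIC = [CO2*]/α₀ = 3.256×10^-5 / 0.1008 = 0.3231 mmol/L
[CO3²⁻] = α₂·DIC; α₂ = 0.001105, so [CO3²⁻] = 0.001105 × 0.3231 = 0.000357 mmol/L = 0.357 μmol/L

[CO3²⁻] = 0.357 μmol/L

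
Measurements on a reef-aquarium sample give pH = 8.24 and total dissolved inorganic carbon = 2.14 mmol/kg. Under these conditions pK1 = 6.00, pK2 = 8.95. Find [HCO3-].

α₁ = 1 / (1 + [H⁺]/K1 + K2/[H⁺]) = 1 / (1 + 10^-2.24 + 10^-0.71)
   = 1 / (1 + 0.0057544 + 0.19498) = 1/1.2007 = 0.8328
[HCO3⁻] = α₁ × DIC = 0.8328 × 2.14 = 1.78 mmol/kg

[HCO3⁻] = 1.78 mmol/kg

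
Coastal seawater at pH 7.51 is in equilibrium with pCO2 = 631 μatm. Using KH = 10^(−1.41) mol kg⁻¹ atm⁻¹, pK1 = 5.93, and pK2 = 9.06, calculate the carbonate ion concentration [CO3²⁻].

[CO2*] = KH · pCO2 = 10^(−1.41) × 631×10^-6 = 2.455×10^-5 mol/kg
α₀ = 1/(1 + K1/[H⁺] + K1K2/[H⁺]²) = 1/(1 + 10^+1.58 + 10^+0.03) = 0.02494
DIC = [CO2*]/α₀ = 2.455×10^-5 / 0.02494 = 0.9842 mmol/kg
[CO3²⁻] = α₂·DIC; α₂ = 0.02673, so [CO3²⁻] = 0.02673 × 0.9842 = 0.0263 mmol/kg

[CO3²⁻] = 0.0263 mmol/kg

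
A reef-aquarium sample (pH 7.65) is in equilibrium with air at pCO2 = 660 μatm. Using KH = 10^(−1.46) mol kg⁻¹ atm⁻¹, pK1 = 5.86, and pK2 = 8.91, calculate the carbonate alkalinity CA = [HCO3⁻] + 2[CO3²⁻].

CA = 1.57 mmol/kg

[CO2*] = KH · pCO2 = 10^(−1.46) × 660×10^-6 = 2.288×10^-5 mol/kg
α₀ = 1/(1 + K1/[H⁺] + K1K2/[H⁺]²) = 1/(1 + 10^+1.79 + 10^+0.53) = 0.01514
DIC = [CO2*]/α₀ = 2.288×10^-5 / 0.01514 = 1.511 mmol/kg
CA = (α₁ + 2α₂)·DIC = (0.9336 + 2×0.05130) × 1.511 = 1.57 mmol/kg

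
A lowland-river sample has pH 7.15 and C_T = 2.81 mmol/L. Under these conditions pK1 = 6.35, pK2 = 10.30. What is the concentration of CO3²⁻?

α₂ = 1 / (1 + [H⁺]/K2 + [H⁺]²/(K1K2)) = 1 / (1 + 10^+3.15 + 10^+2.35)
   = 1 / (1 + 1412.5 + 223.87) = 1/1637.4 = 0.0006107
[CO3²⁻] = α₂ × DIC = 0.0006107 × 2.81 = 0.00172 mmol/L = 1.72 μmol/L

[CO3²⁻] = 1.72 μmol/L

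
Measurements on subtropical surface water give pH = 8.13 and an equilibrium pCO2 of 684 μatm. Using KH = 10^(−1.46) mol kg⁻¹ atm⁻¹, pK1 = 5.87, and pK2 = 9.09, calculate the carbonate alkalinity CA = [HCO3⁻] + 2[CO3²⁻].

[CO2*] = KH · pCO2 = 10^(−1.46) × 684×10^-6 = 2.372×10^-5 mol/kg
α₀ = 1/(1 + K1/[H⁺] + K1K2/[H⁺]²) = 1/(1 + 10^+2.26 + 10^+1.30) = 0.004928
DIC = [CO2*]/α₀ = 2.372×10^-5 / 0.004928 = 4.813 mmol/kg
CA = (α₁ + 2α₂)·DIC = (0.8967 + 2×0.09833) × 4.813 = 5.26 mmol/kg

CA = 5.26 mmol/kg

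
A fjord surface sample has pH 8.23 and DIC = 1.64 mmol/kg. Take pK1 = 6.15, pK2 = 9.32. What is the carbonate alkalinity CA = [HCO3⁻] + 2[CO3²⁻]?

CA = [HCO3⁻] + 2[CO3²⁻] = (α₁ + 2α₂)·DIC
At pH 8.23: [H⁺]/K1 = 10^-2.08 = 0.0083176, K2/[H⁺] = 10^-1.09 = 0.081283
α₁ = 1/(1 + 0.0083176 + 0.081283) = 1/1.0896 = 0.9178; α₂ = α₁·K2/[H⁺] = 0.07460
α₁ + 2α₂ = 1.0670
CA = 1.0670 × 1.64 = 1.75 mmol/kg

CA = 1.75 mmol/kg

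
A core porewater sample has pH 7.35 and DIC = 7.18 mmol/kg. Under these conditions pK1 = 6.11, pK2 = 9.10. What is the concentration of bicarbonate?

[HCO3⁻] = 6.68 mmol/kg

α₁ = 1 / (1 + [H⁺]/K1 + K2/[H⁺]) = 1 / (1 + 10^-1.24 + 10^-1.75)
   = 1 / (1 + 0.057544 + 0.017783) = 1/1.0753 = 0.9299
[HCO3⁻] = α₁ × DIC = 0.9299 × 7.18 = 6.68 mmol/kg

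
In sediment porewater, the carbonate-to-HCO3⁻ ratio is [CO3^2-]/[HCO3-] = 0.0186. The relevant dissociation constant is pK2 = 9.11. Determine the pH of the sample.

pH = 7.38

From K2 = [H⁺][CO3^2-]/[HCO3-]:  pH = pK2 + log₁₀([CO3^2-]/[HCO3-])
log₁₀(0.0186) = -1.730
pH = 9.11 + (-1.730) = 7.38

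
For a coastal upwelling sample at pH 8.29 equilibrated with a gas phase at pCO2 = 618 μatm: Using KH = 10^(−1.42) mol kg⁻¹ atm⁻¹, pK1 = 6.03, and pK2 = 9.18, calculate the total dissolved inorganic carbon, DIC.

[CO2*] = KH · pCO2 = 10^(−1.42) × 618×10^-6 = 2.350×10^-5 mol/kg
α₀ = 1/(1 + K1/[H⁺] + K1K2/[H⁺]²) = 1/(1 + 10^+2.26 + 10^+1.37) = 0.004845
DIC = [CO2*]/α₀ = 2.350×10^-5 / 0.004845 = 4.85 mmol/kg

DIC = 4.85 mmol/kg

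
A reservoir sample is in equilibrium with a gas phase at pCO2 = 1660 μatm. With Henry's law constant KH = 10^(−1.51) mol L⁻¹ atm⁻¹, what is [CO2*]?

[CO2*] = 51.3 μmol/L

KH = 10^(−1.51) = 3.090×10^-2 mol L⁻¹ atm⁻¹
[CO2*] = KH · pCO2 = 3.090×10^-2 × 1660×10^-6 atm = 5.13×10^-5 mol/L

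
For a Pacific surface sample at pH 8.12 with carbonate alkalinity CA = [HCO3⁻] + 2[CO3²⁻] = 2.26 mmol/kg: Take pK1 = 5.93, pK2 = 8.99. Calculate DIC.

DIC = 2.03 mmol/kg

CA = [HCO3⁻] + 2[CO3²⁻] = (α₁ + 2α₂)·DIC
At pH 8.12: [H⁺]/K1 = 10^-2.19 = 0.0064565, K2/[H⁺] = 10^-0.87 = 0.13490
α₁ = 1/(1 + 0.0064565 + 0.13490) = 1/1.1414 = 0.8762; α₂ = α₁·K2/[H⁺] = 0.1182
α₁ + 2α₂ = 1.1125
DIC = CA / (α₁ + 2α₂) = 2.26 / 1.1125 = 2.03 mmol/kg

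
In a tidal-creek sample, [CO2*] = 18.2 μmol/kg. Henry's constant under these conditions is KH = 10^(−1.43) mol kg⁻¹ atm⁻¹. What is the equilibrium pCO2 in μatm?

pCO2 = 490 μatm

KH = 10^(−1.43) = 3.715×10^-2 mol kg⁻¹ atm⁻¹
pCO2 = [CO2*]/KH = 18.2×10^-6 / 3.715×10^-2 = 4.90×10^-4 atm = 490 μatm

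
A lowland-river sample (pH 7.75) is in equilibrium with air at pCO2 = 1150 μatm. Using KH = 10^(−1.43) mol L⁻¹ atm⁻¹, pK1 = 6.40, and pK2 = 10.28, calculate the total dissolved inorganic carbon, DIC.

DIC = 1.00 mmol/L

[CO2*] = KH · pCO2 = 10^(−1.43) × 1150×10^-6 = 4.273×10^-5 mol/L
α₀ = 1/(1 + K1/[H⁺] + K1K2/[H⁺]²) = 1/(1 + 10^+1.35 + 10^-1.18) = 0.04264
DIC = [CO2*]/α₀ = 4.273×10^-5 / 0.04264 = 1.00 mmol/L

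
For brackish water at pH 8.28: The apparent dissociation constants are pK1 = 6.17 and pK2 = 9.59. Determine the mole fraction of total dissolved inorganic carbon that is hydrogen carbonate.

α₁ = 0.946

α₁ = 1 / (1 + [H⁺]/K1 + K2/[H⁺]) = 1 / (1 + 10^-2.11 + 10^-1.31)
   = 1 / (1 + 0.0077625 + 0.048978) = 1/1.0567 = 0.9463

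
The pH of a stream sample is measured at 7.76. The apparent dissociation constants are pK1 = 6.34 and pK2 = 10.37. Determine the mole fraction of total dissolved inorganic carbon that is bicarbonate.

α₁ = 1 / (1 + [H⁺]/K1 + K2/[H⁺]) = 1 / (1 + 10^-1.42 + 10^-2.61)
   = 1 / (1 + 0.038019 + 0.0024547) = 1/1.0405 = 0.9611

α₁ = 0.961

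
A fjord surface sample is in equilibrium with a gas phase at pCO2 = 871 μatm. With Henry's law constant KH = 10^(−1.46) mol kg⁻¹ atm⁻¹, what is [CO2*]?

KH = 10^(−1.46) = 3.467×10^-2 mol kg⁻¹ atm⁻¹
[CO2*] = KH · pCO2 = 3.467×10^-2 × 871×10^-6 atm = 3.02×10^-5 mol/kg

[CO2*] = 30.2 μmol/kg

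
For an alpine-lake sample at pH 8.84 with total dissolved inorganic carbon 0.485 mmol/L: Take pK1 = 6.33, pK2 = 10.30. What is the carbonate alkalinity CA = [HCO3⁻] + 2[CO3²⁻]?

CA = [HCO3⁻] + 2[CO3²⁻] = (α₁ + 2α₂)·DIC
At pH 8.84: [H⁺]/K1 = 10^-2.51 = 0.0030903, K2/[H⁺] = 10^-1.46 = 0.034674
α₁ = 1/(1 + 0.0030903 + 0.034674) = 1/1.0378 = 0.9636; α₂ = α₁·K2/[H⁺] = 0.03341
α₁ + 2α₂ = 1.0304
CA = 1.0304 × 0.485 = 0.500 mmol/L

CA = 0.500 mmol/L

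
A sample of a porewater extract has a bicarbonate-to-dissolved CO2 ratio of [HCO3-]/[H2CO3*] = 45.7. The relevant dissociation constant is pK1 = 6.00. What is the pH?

From K1 = [H⁺][HCO3-]/[H2CO3*]:  pH = pK1 + log₁₀([HCO3-]/[H2CO3*])
log₁₀(45.7) = +1.660
pH = 6.00 + (+1.660) = 7.66

pH = 7.66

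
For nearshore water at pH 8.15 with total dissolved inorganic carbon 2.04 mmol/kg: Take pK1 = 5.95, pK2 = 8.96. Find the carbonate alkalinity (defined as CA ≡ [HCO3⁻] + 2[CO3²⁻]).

CA = [HCO3⁻] + 2[CO3²⁻] = (α₁ + 2α₂)·DIC
At pH 8.15: [H⁺]/K1 = 10^-2.20 = 0.0063096, K2/[H⁺] = 10^-0.81 = 0.15488
α₁ = 1/(1 + 0.0063096 + 0.15488) = 1/1.1612 = 0.8612; α₂ = α₁·K2/[H⁺] = 0.1334
α₁ + 2α₂ = 1.1279
CA = 1.1279 × 2.04 = 2.30 mmol/kg

CA = 2.30 mmol/kg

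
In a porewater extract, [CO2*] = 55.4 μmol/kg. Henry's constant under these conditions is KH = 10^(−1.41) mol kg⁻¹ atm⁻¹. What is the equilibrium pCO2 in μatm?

pCO2 = 1420 μatm

KH = 10^(−1.41) = 3.890×10^-2 mol kg⁻¹ atm⁻¹
pCO2 = [CO2*]/KH = 55.4×10^-6 / 3.890×10^-2 = 1.42×10^-3 atm = 1420 μatm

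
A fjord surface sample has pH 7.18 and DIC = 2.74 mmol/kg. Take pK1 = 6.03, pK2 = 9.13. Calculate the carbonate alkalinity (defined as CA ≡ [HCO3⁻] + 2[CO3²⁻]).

CA = 2.59 mmol/kg

CA = [HCO3⁻] + 2[CO3²⁻] = (α₁ + 2α₂)·DIC
At pH 7.18: [H⁺]/K1 = 10^-1.15 = 0.070795, K2/[H⁺] = 10^-1.95 = 0.011220
α₁ = 1/(1 + 0.070795 + 0.011220) = 1/1.0820 = 0.9242; α₂ = α₁·K2/[H⁺] = 0.01037
α₁ + 2α₂ = 0.9449
CA = 0.9449 × 2.74 = 2.59 mmol/kg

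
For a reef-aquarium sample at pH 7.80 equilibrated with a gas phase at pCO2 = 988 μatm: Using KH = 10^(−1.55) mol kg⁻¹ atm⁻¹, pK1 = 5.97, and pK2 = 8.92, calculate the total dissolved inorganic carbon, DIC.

[CO2*] = KH · pCO2 = 10^(−1.55) × 988×10^-6 = 2.785×10^-5 mol/kg
α₀ = 1/(1 + K1/[H⁺] + K1K2/[H⁺]²) = 1/(1 + 10^+1.83 + 10^+0.71) = 0.01356
DIC = [CO2*]/α₀ = 2.785×10^-5 / 0.01356 = 2.05 mmol/kg

DIC = 2.05 mmol/kg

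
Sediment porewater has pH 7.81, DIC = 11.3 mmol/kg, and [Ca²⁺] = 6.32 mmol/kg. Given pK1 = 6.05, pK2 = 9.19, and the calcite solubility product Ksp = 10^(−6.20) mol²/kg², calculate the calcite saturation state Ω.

Ω = 4.46

α₂ = 1 / (1 + [H⁺]/K2 + [H⁺]²/(K1K2)) = 1 / (1 + 10^+1.38 + 10^-0.38)
   = 1 / (1 + 23.988 + 0.41687) = 1/25.405 = 0.03936
[CO3²⁻] = α₂ × DIC = 0.03936 × 11.3 = 0.4448 mmol/kg
Ksp = 10^(−6.20) = 6.310×10^-7
Ω = [Ca²⁺][CO3²⁻]/Ksp = (6.32×10^-3)(4.448×10^-4) / 6.310×10^-7 = 4.46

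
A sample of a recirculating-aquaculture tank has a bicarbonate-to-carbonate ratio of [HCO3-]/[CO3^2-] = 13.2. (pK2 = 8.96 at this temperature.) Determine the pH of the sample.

pH = 7.84

From K2 = [H⁺][CO3^2-]/[HCO3-]:  pH = pK2 − log₁₀([HCO3-]/[CO3^2-])
log₁₀(13.2) = +1.121
pH = 8.96 − (+1.121) = 7.84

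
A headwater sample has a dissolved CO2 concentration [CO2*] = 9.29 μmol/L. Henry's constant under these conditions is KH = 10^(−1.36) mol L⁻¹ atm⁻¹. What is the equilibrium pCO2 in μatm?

pCO2 = 213 μatm

KH = 10^(−1.36) = 4.365×10^-2 mol L⁻¹ atm⁻¹
pCO2 = [CO2*]/KH = 9.29×10^-6 / 4.365×10^-2 = 2.13×10^-4 atm = 213 μatm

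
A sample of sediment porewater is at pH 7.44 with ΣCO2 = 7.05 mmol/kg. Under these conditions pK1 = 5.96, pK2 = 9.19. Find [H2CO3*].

α₀ = 1 / (1 + K1/[H⁺] + K1K2/[H⁺]²) = 1 / (1 + 10^+1.48 + 10^-0.27)
   = 1 / (1 + 30.200 + 0.53703) = 1/31.737 = 0.03151
[CO2*] = α₀ × DIC = 0.03151 × 7.05 = 0.222 mmol/kg

[CO2*] = 0.222 mmol/kg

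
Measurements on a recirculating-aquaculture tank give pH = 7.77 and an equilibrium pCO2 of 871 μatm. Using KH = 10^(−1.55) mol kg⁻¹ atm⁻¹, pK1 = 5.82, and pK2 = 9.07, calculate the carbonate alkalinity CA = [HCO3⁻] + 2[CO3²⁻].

CA = 2.41 mmol/kg

[CO2*] = KH · pCO2 = 10^(−1.55) × 871×10^-6 = 2.455×10^-5 mol/kg
α₀ = 1/(1 + K1/[H⁺] + K1K2/[H⁺]²) = 1/(1 + 10^+1.95 + 10^+0.65) = 0.01057
DIC = [CO2*]/α₀ = 2.455×10^-5 / 0.01057 = 2.322 mmol/kg
CA = (α₁ + 2α₂)·DIC = (0.9422 + 2×0.04722) × 2.322 = 2.41 mmol/kg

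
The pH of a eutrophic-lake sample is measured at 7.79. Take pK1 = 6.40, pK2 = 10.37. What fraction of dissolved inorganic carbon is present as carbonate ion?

α₂ = 1 / (1 + [H⁺]/K2 + [H⁺]²/(K1K2)) = 1 / (1 + 10^+2.58 + 10^+1.19)
   = 1 / (1 + 380.19 + 15.488) = 1/396.68 = 0.002521

α₂ = 0.00252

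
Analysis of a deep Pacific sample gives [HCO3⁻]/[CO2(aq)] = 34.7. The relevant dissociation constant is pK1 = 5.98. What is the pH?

pH = 7.52

From K1 = [H⁺][HCO3⁻]/[CO2(aq)]:  pH = pK1 + log₁₀([HCO3⁻]/[CO2(aq)])
log₁₀(34.7) = +1.540
pH = 5.98 + (+1.540) = 7.52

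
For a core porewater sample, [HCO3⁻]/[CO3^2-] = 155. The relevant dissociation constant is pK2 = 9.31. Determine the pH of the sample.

pH = 7.12

From K2 = [H⁺][CO3^2-]/[HCO3⁻]:  pH = pK2 − log₁₀([HCO3⁻]/[CO3^2-])
log₁₀(155) = +2.190
pH = 9.31 − (+2.190) = 7.12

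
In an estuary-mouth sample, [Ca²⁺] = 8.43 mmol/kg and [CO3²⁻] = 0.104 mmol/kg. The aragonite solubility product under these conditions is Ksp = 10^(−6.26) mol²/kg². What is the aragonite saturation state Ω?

Ksp = 10^(−6.26) = 5.495×10^-7
Ω = [Ca²⁺][CO3²⁻]/Ksp = (8.43×10^-3)(0.104×10^-3) / 5.495×10^-7 = 1.60

Ω = 1.60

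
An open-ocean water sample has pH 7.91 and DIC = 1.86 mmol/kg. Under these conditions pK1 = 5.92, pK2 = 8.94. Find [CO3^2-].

[CO3²⁻] = 0.157 mmol/kg

α₂ = 1 / (1 + [H⁺]/K2 + [H⁺]²/(K1K2)) = 1 / (1 + 10^+1.03 + 10^-0.96)
   = 1 / (1 + 10.715 + 0.10965) = 1/11.825 = 0.08457
[CO3²⁻] = α₂ × DIC = 0.08457 × 1.86 = 0.157 mmol/kg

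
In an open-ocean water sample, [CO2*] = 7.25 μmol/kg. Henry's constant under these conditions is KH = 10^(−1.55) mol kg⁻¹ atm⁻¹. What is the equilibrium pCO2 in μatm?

KH = 10^(−1.55) = 2.818×10^-2 mol kg⁻¹ atm⁻¹
pCO2 = [CO2*]/KH = 7.25×10^-6 / 2.818×10^-2 = 2.57×10^-4 atm = 257 μatm

pCO2 = 257 μatm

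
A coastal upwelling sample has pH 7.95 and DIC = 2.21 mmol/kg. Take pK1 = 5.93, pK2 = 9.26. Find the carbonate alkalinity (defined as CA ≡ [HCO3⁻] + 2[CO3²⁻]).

CA = [HCO3⁻] + 2[CO3²⁻] = (α₁ + 2α₂)·DIC
At pH 7.95: [H⁺]/K1 = 10^-2.02 = 0.0095499, K2/[H⁺] = 10^-1.31 = 0.048978
α₁ = 1/(1 + 0.0095499 + 0.048978) = 1/1.0585 = 0.9447; α₂ = α₁·K2/[H⁺] = 0.04627
α₁ + 2α₂ = 1.0372
CA = 1.0372 × 2.21 = 2.29 mmol/kg

CA = 2.29 mmol/kg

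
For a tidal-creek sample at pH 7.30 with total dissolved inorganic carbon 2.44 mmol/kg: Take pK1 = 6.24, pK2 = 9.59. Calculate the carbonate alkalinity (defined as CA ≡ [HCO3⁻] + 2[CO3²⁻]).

CA = 2.26 mmol/kg

CA = [HCO3⁻] + 2[CO3²⁻] = (α₁ + 2α₂)·DIC
At pH 7.30: [H⁺]/K1 = 10^-1.06 = 0.087096, K2/[H⁺] = 10^-2.29 = 0.0051286
α₁ = 1/(1 + 0.087096 + 0.0051286) = 1/1.0922 = 0.9156; α₂ = α₁·K2/[H⁺] = 0.004696
α₁ + 2α₂ = 0.9250
CA = 0.9250 × 2.44 = 2.26 mmol/kg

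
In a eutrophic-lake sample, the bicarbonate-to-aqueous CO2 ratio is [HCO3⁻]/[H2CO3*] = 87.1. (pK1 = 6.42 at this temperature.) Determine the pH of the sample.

From K1 = [H⁺][HCO3⁻]/[H2CO3*]:  pH = pK1 + log₁₀([HCO3⁻]/[H2CO3*])
log₁₀(87.1) = +1.940
pH = 6.42 + (+1.940) = 8.36

pH = 8.36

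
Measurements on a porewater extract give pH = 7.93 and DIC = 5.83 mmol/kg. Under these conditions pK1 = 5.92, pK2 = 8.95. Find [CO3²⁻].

α₂ = 1 / (1 + [H⁺]/K2 + [H⁺]²/(K1K2)) = 1 / (1 + 10^+1.02 + 10^-0.99)
   = 1 / (1 + 10.471 + 0.10233) = 1/11.574 = 0.08640
[CO3²⁻] = α₂ × DIC = 0.08640 × 5.83 = 0.504 mmol/kg

[CO3²⁻] = 0.504 mmol/kg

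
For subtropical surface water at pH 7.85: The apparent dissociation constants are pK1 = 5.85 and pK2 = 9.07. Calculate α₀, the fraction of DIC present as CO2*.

α₀ = 1 / (1 + K1/[H⁺] + K1K2/[H⁺]²) = 1 / (1 + 10^+2.00 + 10^+0.78)
   = 1 / (1 + 100.00 + 6.0256) = 1/107.03 = 0.009344

α₀ = 0.00934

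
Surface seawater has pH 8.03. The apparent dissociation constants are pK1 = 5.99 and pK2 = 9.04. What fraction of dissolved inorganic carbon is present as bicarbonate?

α₁ = 1 / (1 + [H⁺]/K1 + K2/[H⁺]) = 1 / (1 + 10^-2.04 + 10^-1.01)
   = 1 / (1 + 0.0091201 + 0.097724) = 1/1.1068 = 0.9035

α₁ = 0.903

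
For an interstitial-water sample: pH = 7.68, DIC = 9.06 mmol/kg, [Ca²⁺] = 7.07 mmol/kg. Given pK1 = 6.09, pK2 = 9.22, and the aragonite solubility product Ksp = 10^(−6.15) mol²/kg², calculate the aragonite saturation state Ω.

α₂ = 1 / (1 + [H⁺]/K2 + [H⁺]²/(K1K2)) = 1 / (1 + 10^+1.54 + 10^-0.05)
   = 1 / (1 + 34.674 + 0.89125) = 1/36.565 = 0.02735
[CO3²⁻] = α₂ × DIC = 0.02735 × 9.06 = 0.2478 mmol/kg
Ksp = 10^(−6.15) = 7.079×10^-7
Ω = [Ca²⁺][CO3²⁻]/Ksp = (7.07×10^-3)(2.478×10^-4) / 7.079×10^-7 = 2.47

Ω = 2.47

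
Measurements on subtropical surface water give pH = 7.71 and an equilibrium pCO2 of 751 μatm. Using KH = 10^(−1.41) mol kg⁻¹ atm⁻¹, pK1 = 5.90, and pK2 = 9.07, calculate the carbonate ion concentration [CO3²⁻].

[CO2*] = KH · pCO2 = 10^(−1.41) × 751×10^-6 = 2.922×10^-5 mol/kg
α₀ = 1/(1 + K1/[H⁺] + K1K2/[H⁺]²) = 1/(1 + 10^+1.81 + 10^+0.45) = 0.01462
DIC = [CO2*]/α₀ = 2.922×10^-5 / 0.01462 = 1.998 mmol/kg
[CO3²⁻] = α₂·DIC; α₂ = 0.04121, so [CO3²⁻] = 0.04121 × 1.998 = 0.0823 mmol/kg

[CO3²⁻] = 0.0823 mmol/kg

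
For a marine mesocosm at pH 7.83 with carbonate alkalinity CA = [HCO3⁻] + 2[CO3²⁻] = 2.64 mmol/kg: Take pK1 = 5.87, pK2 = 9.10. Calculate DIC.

CA = [HCO3⁻] + 2[CO3²⁻] = (α₁ + 2α₂)·DIC
At pH 7.83: [H⁺]/K1 = 10^-1.96 = 0.010965, K2/[H⁺] = 10^-1.27 = 0.053703
α₁ = 1/(1 + 0.010965 + 0.053703) = 1/1.0647 = 0.9393; α₂ = α₁·K2/[H⁺] = 0.05044
α₁ + 2α₂ = 1.0401
DIC = CA / (α₁ + 2α₂) = 2.64 / 1.0401 = 2.54 mmol/kg

DIC = 2.54 mmol/kg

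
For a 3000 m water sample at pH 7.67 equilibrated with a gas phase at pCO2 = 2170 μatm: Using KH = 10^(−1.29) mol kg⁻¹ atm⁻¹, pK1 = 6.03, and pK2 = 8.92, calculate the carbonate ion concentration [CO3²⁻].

[CO2*] = KH · pCO2 = 10^(−1.29) × 2170×10^-6 = 1.113×10^-4 mol/kg
α₀ = 1/(1 + K1/[H⁺] + K1K2/[H⁺]²) = 1/(1 + 10^+1.64 + 10^+0.39) = 0.02123
DIC = [CO2*]/α₀ = 1.113×10^-4 / 0.02123 = 5.243 mmol/kg
[CO3²⁻] = α₂·DIC; α₂ = 0.05211, so [CO3²⁻] = 0.05211 × 5.243 = 0.273 mmol/kg

[CO3²⁻] = 0.273 mmol/kg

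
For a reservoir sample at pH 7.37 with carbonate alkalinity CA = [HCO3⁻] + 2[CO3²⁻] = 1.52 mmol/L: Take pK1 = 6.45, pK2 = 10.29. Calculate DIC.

DIC = 1.70 mmol/L

CA = [HCO3⁻] + 2[CO3²⁻] = (α₁ + 2α₂)·DIC
At pH 7.37: [H⁺]/K1 = 10^-0.92 = 0.12023, K2/[H⁺] = 10^-2.92 = 0.0012023
α₁ = 1/(1 + 0.12023 + 0.0012023) = 1/1.1214 = 0.8917; α₂ = α₁·K2/[H⁺] = 0.001072
α₁ + 2α₂ = 0.8939
DIC = CA / (α₁ + 2α₂) = 1.52 / 0.8939 = 1.70 mmol/L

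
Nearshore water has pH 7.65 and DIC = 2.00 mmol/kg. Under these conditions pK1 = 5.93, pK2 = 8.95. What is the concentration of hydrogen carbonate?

α₁ = 1 / (1 + [H⁺]/K1 + K2/[H⁺]) = 1 / (1 + 10^-1.72 + 10^-1.30)
   = 1 / (1 + 0.019055 + 0.050119) = 1/1.0692 = 0.9353
[HCO3⁻] = α₁ × DIC = 0.9353 × 2.00 = 1.87 mmol/kg

[HCO3⁻] = 1.87 mmol/kg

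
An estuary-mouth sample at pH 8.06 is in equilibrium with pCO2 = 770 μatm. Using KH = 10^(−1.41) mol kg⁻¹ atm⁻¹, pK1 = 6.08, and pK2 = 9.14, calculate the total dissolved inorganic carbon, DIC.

DIC = 3.13 mmol/kg

[CO2*] = KH · pCO2 = 10^(−1.41) × 770×10^-6 = 2.996×10^-5 mol/kg
α₀ = 1/(1 + K1/[H⁺] + K1K2/[H⁺]²) = 1/(1 + 10^+1.98 + 10^+0.90) = 0.009575
DIC = [CO2*]/α₀ = 2.996×10^-5 / 0.009575 = 3.13 mmol/kg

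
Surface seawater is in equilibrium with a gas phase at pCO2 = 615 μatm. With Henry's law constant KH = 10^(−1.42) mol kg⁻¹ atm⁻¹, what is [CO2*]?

KH = 10^(−1.42) = 3.802×10^-2 mol kg⁻¹ atm⁻¹
[CO2*] = KH · pCO2 = 3.802×10^-2 × 615×10^-6 atm = 2.34×10^-5 mol/kg

[CO2*] = 23.4 μmol/kg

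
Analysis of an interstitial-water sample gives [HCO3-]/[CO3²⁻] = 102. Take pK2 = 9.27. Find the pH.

pH = 7.26

From K2 = [H⁺][CO3²⁻]/[HCO3-]:  pH = pK2 − log₁₀([HCO3-]/[CO3²⁻])
log₁₀(102) = +2.009
pH = 9.27 − (+2.009) = 7.26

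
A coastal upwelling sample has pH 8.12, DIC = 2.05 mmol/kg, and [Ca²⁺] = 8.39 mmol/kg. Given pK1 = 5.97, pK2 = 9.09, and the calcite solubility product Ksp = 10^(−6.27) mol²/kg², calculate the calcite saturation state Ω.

Ω = 3.08

α₂ = 1 / (1 + [H⁺]/K2 + [H⁺]²/(K1K2)) = 1 / (1 + 10^+0.97 + 10^-1.18)
   = 1 / (1 + 9.3325 + 0.066069) = 1/10.399 = 0.09617
[CO3²⁻] = α₂ × DIC = 0.09617 × 2.05 = 0.1971 mmol/kg
Ksp = 10^(−6.27) = 5.370×10^-7
Ω = [Ca²⁺][CO3²⁻]/Ksp = (8.39×10^-3)(1.971×10^-4) / 5.370×10^-7 = 3.08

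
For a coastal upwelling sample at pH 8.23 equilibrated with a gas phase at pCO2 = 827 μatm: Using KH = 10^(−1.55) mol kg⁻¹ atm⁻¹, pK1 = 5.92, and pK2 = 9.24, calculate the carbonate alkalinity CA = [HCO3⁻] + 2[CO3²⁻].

[CO2*] = KH · pCO2 = 10^(−1.55) × 827×10^-6 = 2.331×10^-5 mol/kg
α₀ = 1/(1 + K1/[H⁺] + K1K2/[H⁺]²) = 1/(1 + 10^+2.31 + 10^+1.30) = 0.004442
DIC = [CO2*]/α₀ = 2.331×10^-5 / 0.004442 = 5.247 mmol/kg
CA = (α₁ + 2α₂)·DIC = (0.9069 + 2×0.08863) × 5.247 = 5.69 mmol/kg

CA = 5.69 mmol/kg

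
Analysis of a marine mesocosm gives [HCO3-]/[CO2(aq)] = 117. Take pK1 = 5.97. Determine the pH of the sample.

pH = 8.04

From K1 = [H⁺][HCO3-]/[CO2(aq)]:  pH = pK1 + log₁₀([HCO3-]/[CO2(aq)])
log₁₀(117) = +2.068
pH = 5.97 + (+2.068) = 8.04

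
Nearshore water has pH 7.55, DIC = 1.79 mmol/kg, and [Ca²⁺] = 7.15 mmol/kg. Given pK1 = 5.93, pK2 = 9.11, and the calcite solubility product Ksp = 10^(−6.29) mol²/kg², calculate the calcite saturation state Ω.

Ω = 0.654

α₂ = 1 / (1 + [H⁺]/K2 + [H⁺]²/(K1K2)) = 1 / (1 + 10^+1.56 + 10^-0.06)
   = 1 / (1 + 36.308 + 0.87096) = 1/38.179 = 0.02619
[CO3²⁻] = α₂ × DIC = 0.02619 × 1.79 = 0.04688 mmol/kg
Ksp = 10^(−6.29) = 5.129×10^-7
Ω = [Ca²⁺][CO3²⁻]/Ksp = (7.15×10^-3)(4.688×10^-5) / 5.129×10^-7 = 0.654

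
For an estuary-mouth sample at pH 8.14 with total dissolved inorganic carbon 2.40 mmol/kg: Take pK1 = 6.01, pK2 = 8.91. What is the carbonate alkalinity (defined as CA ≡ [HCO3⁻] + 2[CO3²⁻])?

CA = [HCO3⁻] + 2[CO3²⁻] = (α₁ + 2α₂)·DIC
At pH 8.14: [H⁺]/K1 = 10^-2.13 = 0.0074131, K2/[H⁺] = 10^-0.77 = 0.16982
α₁ = 1/(1 + 0.0074131 + 0.16982) = 1/1.1772 = 0.8494; α₂ = α₁·K2/[H⁺] = 0.1443
α₁ + 2α₂ = 1.1380
CA = 1.1380 × 2.40 = 2.73 mmol/kg

CA = 2.73 mmol/kg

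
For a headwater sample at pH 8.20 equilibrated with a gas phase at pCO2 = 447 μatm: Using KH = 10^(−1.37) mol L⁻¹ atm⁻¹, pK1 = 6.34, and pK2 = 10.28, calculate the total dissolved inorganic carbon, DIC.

[CO2*] = KH · pCO2 = 10^(−1.37) × 447×10^-6 = 1.907×10^-5 mol/L
α₀ = 1/(1 + K1/[H⁺] + K1K2/[H⁺]²) = 1/(1 + 10^+1.86 + 10^-0.22) = 0.01351
DIC = [CO2*]/α₀ = 1.907×10^-5 / 0.01351 = 1.41 mmol/L

DIC = 1.41 mmol/L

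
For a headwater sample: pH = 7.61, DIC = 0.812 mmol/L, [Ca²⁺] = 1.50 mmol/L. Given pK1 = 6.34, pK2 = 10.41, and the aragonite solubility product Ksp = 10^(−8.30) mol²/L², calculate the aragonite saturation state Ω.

Ω = 0.365

α₂ = 1 / (1 + [H⁺]/K2 + [H⁺]²/(K1K2)) = 1 / (1 + 10^+2.80 + 10^+1.53)
   = 1 / (1 + 630.96 + 33.884) = 1/665.84 = 0.001502
[CO3²⁻] = α₂ × DIC = 0.001502 × 0.812 = 0.001220 mmol/L = 1.220 μmol/L
Ksp = 10^(−8.30) = 5.012×10^-9
Ω = [Ca²⁺][CO3²⁻]/Ksp = (1.50×10^-3)(1.220×10^-6) / 5.012×10^-9 = 0.365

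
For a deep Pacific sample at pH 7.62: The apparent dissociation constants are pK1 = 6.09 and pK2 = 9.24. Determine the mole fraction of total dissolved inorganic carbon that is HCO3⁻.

α₁ = 0.949

α₁ = 1 / (1 + [H⁺]/K1 + K2/[H⁺]) = 1 / (1 + 10^-1.53 + 10^-1.62)
   = 1 / (1 + 0.029512 + 0.023988) = 1/1.0535 = 0.9492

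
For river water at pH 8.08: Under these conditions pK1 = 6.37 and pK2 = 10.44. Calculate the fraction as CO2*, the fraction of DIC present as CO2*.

α₀ = 1 / (1 + K1/[H⁺] + K1K2/[H⁺]²) = 1 / (1 + 10^+1.71 + 10^-0.65)
   = 1 / (1 + 51.286 + 0.22387) = 1/52.510 = 0.01904

α₀ = 0.0190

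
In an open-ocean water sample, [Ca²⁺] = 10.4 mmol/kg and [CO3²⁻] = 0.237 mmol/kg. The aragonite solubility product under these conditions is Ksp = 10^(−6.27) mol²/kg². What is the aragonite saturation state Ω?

Ksp = 10^(−6.27) = 5.370×10^-7
Ω = [Ca²⁺][CO3²⁻]/Ksp = (10.4×10^-3)(0.237×10^-3) / 5.370×10^-7 = 4.59

Ω = 4.59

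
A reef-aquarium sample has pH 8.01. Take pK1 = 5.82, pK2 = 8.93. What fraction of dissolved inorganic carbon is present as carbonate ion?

α₂ = 0.107

α₂ = 1 / (1 + [H⁺]/K2 + [H⁺]²/(K1K2)) = 1 / (1 + 10^+0.92 + 10^-1.27)
   = 1 / (1 + 8.3176 + 0.053703) = 1/9.3713 = 0.1067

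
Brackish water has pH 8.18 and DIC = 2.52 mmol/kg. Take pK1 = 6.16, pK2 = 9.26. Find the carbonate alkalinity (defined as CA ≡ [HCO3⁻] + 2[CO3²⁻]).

CA = 2.69 mmol/kg

CA = [HCO3⁻] + 2[CO3²⁻] = (α₁ + 2α₂)·DIC
At pH 8.18: [H⁺]/K1 = 10^-2.02 = 0.0095499, K2/[H⁺] = 10^-1.08 = 0.083176
α₁ = 1/(1 + 0.0095499 + 0.083176) = 1/1.0927 = 0.9151; α₂ = α₁·K2/[H⁺] = 0.07612
α₁ + 2α₂ = 1.0674
CA = 1.0674 × 2.52 = 2.69 mmol/kg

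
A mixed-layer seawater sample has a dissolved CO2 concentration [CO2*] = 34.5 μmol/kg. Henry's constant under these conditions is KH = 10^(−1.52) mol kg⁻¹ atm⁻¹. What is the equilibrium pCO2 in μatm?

KH = 10^(−1.52) = 3.020×10^-2 mol kg⁻¹ atm⁻¹
pCO2 = [CO2*]/KH = 34.5×10^-6 / 3.020×10^-2 = 1.14×10^-3 atm = 1140 μatm

pCO2 = 1140 μatm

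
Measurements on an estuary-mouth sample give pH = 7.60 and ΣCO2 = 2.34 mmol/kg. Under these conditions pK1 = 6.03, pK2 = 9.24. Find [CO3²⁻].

[CO3²⁻] = 0.0511 mmol/kg

α₂ = 1 / (1 + [H⁺]/K2 + [H⁺]²/(K1K2)) = 1 / (1 + 10^+1.64 + 10^+0.07)
   = 1 / (1 + 43.652 + 1.1749) = 1/45.826 = 0.02182
[CO3²⁻] = α₂ × DIC = 0.02182 × 2.34 = 0.0511 mmol/kg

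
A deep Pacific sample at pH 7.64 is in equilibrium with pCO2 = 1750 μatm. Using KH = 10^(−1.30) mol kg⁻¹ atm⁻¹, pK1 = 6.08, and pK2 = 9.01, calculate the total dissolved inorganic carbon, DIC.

[CO2*] = KH · pCO2 = 10^(−1.30) × 1750×10^-6 = 8.771×10^-5 mol/kg
α₀ = 1/(1 + K1/[H⁺] + K1K2/[H⁺]²) = 1/(1 + 10^+1.56 + 10^+0.19) = 0.02574
DIC = [CO2*]/α₀ = 8.771×10^-5 / 0.02574 = 3.41 mmol/kg

DIC = 3.41 mmol/kg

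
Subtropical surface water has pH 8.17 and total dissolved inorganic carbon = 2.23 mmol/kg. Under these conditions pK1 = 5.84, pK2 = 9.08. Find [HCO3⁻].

α₁ = 1 / (1 + [H⁺]/K1 + K2/[H⁺]) = 1 / (1 + 10^-2.33 + 10^-0.91)
   = 1 / (1 + 0.0046774 + 0.12303) = 1/1.1277 = 0.8868
[HCO3⁻] = α₁ × DIC = 0.8868 × 2.23 = 1.98 mmol/kg

[HCO3⁻] = 1.98 mmol/kg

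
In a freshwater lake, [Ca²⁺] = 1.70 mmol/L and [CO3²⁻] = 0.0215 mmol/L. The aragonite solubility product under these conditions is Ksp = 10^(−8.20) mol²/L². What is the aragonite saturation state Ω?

Ω = 5.79

Ksp = 10^(−8.20) = 6.310×10^-9
Ω = [Ca²⁺][CO3²⁻]/Ksp = (1.70×10^-3)(0.0215×10^-3) / 6.310×10^-9 = 5.79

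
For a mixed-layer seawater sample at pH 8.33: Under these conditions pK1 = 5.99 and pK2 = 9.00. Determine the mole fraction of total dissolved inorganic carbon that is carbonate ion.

α₂ = 1 / (1 + [H⁺]/K2 + [H⁺]²/(K1K2)) = 1 / (1 + 10^+0.67 + 10^-1.67)
   = 1 / (1 + 4.6774 + 0.021380) = 1/5.6987 = 0.1755

α₂ = 0.175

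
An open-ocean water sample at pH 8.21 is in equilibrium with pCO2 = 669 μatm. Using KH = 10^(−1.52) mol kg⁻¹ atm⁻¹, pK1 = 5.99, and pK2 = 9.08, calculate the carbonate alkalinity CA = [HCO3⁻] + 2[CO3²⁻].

[CO2*] = KH · pCO2 = 10^(−1.52) × 669×10^-6 = 2.020×10^-5 mol/kg
α₀ = 1/(1 + K1/[H⁺] + K1K2/[H⁺]²) = 1/(1 + 10^+2.22 + 10^+1.35) = 0.005281
DIC = [CO2*]/α₀ = 2.020×10^-5 / 0.005281 = 3.825 mmol/kg
CA = (α₁ + 2α₂)·DIC = (0.8765 + 2×0.1182) × 3.825 = 4.26 mmol/kg

CA = 4.26 mmol/kg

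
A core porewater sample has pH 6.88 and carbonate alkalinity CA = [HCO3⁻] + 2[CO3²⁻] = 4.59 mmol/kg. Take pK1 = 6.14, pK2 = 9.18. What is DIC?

CA = [HCO3⁻] + 2[CO3²⁻] = (α₁ + 2α₂)·DIC
At pH 6.88: [H⁺]/K1 = 10^-0.74 = 0.18197, K2/[H⁺] = 10^-2.30 = 0.0050119
α₁ = 1/(1 + 0.18197 + 0.0050119) = 1/1.1870 = 0.8425; α₂ = α₁·K2/[H⁺] = 0.004222
α₁ + 2α₂ = 0.8509
DIC = CA / (α₁ + 2α₂) = 4.59 / 0.8509 = 5.39 mmol/kg

DIC = 5.39 mmol/kg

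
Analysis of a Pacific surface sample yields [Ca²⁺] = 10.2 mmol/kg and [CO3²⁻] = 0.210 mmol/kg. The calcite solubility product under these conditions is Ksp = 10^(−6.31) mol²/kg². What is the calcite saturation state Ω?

Ω = 4.37

Ksp = 10^(−6.31) = 4.898×10^-7
Ω = [Ca²⁺][CO3²⁻]/Ksp = (10.2×10^-3)(0.210×10^-3) / 4.898×10^-7 = 4.37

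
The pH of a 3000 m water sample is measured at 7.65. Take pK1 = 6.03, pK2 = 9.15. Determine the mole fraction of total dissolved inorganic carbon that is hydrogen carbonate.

α₁ = 1 / (1 + [H⁺]/K1 + K2/[H⁺]) = 1 / (1 + 10^-1.62 + 10^-1.50)
   = 1 / (1 + 0.023988 + 0.031623) = 1/1.0556 = 0.9473

α₁ = 0.947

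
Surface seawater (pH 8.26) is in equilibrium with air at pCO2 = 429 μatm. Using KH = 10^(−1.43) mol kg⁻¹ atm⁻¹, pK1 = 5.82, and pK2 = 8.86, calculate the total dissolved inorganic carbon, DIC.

[CO2*] = KH · pCO2 = 10^(−1.43) × 429×10^-6 = 1.594×10^-5 mol/kg
α₀ = 1/(1 + K1/[H⁺] + K1K2/[H⁺]²) = 1/(1 + 10^+2.44 + 10^+1.84) = 0.002893
DIC = [CO2*]/α₀ = 1.594×10^-5 / 0.002893 = 5.51 mmol/kg

DIC = 5.51 mmol/kg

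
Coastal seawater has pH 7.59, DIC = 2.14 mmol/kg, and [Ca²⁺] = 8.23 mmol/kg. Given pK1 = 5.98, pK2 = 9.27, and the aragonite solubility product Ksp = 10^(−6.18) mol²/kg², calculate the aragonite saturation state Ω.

Ω = 0.533

α₂ = 1 / (1 + [H⁺]/K2 + [H⁺]²/(K1K2)) = 1 / (1 + 10^+1.68 + 10^+0.07)
   = 1 / (1 + 47.863 + 1.1749) = 1/50.038 = 0.01998
[CO3²⁻] = α₂ × DIC = 0.01998 × 2.14 = 0.04277 mmol/kg
Ksp = 10^(−6.18) = 6.607×10^-7
Ω = [Ca²⁺][CO3²⁻]/Ksp = (8.23×10^-3)(4.277×10^-5) / 6.607×10^-7 = 0.533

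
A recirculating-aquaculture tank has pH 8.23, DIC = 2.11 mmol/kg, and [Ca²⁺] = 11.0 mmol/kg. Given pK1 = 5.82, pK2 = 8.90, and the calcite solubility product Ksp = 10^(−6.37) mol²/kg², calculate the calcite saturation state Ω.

α₂ = 1 / (1 + [H⁺]/K2 + [H⁺]²/(K1K2)) = 1 / (1 + 10^+0.67 + 10^-1.74)
   = 1 / (1 + 4.6774 + 0.018197) = 1/5.6955 = 0.1756
[CO3²⁻] = α₂ × DIC = 0.1756 × 2.11 = 0.3705 mmol/kg
Ksp = 10^(−6.37) = 4.266×10^-7
Ω = [Ca²⁺][CO3²⁻]/Ksp = (11.0×10^-3)(3.705×10^-4) / 4.266×10^-7 = 9.55

Ω = 9.55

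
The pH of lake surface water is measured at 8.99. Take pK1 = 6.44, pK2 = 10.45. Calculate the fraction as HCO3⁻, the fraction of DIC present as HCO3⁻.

α₁ = 0.964

α₁ = 1 / (1 + [H⁺]/K1 + K2/[H⁺]) = 1 / (1 + 10^-2.55 + 10^-1.46)
   = 1 / (1 + 0.0028184 + 0.034674) = 1/1.0375 = 0.9639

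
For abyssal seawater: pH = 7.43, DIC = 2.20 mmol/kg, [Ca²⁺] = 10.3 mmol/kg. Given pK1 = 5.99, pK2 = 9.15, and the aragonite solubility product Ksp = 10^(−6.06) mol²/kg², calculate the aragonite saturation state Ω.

Ω = 0.470

α₂ = 1 / (1 + [H⁺]/K2 + [H⁺]²/(K1K2)) = 1 / (1 + 10^+1.72 + 10^+0.28)
   = 1 / (1 + 52.481 + 1.9055) = 1/55.386 = 0.01806
[CO3²⁻] = α₂ × DIC = 0.01806 × 2.20 = 0.03972 mmol/kg
Ksp = 10^(−6.06) = 8.710×10^-7
Ω = [Ca²⁺][CO3²⁻]/Ksp = (10.3×10^-3)(3.972×10^-5) / 8.710×10^-7 = 0.470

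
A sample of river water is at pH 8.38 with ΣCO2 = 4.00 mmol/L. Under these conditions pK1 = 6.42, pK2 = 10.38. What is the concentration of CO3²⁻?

[CO3²⁻] = 0.0392 mmol/L

α₂ = 1 / (1 + [H⁺]/K2 + [H⁺]²/(K1K2)) = 1 / (1 + 10^+2.00 + 10^+0.04)
   = 1 / (1 + 100.00 + 1.0965) = 1/102.10 = 0.009795
[CO3²⁻] = α₂ × DIC = 0.009795 × 4.00 = 0.0392 mmol/L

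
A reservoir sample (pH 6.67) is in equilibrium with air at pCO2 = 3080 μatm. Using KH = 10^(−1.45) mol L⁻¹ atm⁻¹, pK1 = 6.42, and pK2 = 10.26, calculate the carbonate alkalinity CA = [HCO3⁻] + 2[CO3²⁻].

CA = 0.194 mmol/L

[CO2*] = KH · pCO2 = 10^(−1.45) × 3080×10^-6 = 1.093×10^-4 mol/L
α₀ = 1/(1 + K1/[H⁺] + K1K2/[H⁺]²) = 1/(1 + 10^+0.25 + 10^-3.34) = 0.3599
DIC = [CO2*]/α₀ = 1.093×10^-4 / 0.3599 = 0.3037 mmol/L
CA = (α₁ + 2α₂)·DIC = (0.6400 + 2×0.0001645) × 0.3037 = 0.194 mmol/L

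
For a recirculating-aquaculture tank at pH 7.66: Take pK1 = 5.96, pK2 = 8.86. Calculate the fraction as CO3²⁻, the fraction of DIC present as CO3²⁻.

α₂ = 1 / (1 + [H⁺]/K2 + [H⁺]²/(K1K2)) = 1 / (1 + 10^+1.20 + 10^-0.50)
   = 1 / (1 + 15.849 + 0.31623) = 1/17.165 = 0.05826

α₂ = 0.0583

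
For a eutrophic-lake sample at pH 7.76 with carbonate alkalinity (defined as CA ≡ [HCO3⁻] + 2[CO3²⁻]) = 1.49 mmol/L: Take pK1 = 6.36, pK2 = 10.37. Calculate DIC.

CA = [HCO3⁻] + 2[CO3²⁻] = (α₁ + 2α₂)·DIC
At pH 7.76: [H⁺]/K1 = 10^-1.40 = 0.039811, K2/[H⁺] = 10^-2.61 = 0.0024547
α₁ = 1/(1 + 0.039811 + 0.0024547) = 1/1.0423 = 0.9594; α₂ = α₁·K2/[H⁺] = 0.002355
α₁ + 2α₂ = 0.9642
DIC = CA / (α₁ + 2α₂) = 1.49 / 0.9642 = 1.55 mmol/L

DIC = 1.55 mmol/L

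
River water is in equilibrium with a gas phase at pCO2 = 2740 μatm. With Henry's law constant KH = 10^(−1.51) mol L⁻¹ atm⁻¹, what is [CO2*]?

KH = 10^(−1.51) = 3.090×10^-2 mol L⁻¹ atm⁻¹
[CO2*] = KH · pCO2 = 3.090×10^-2 × 2740×10^-6 atm = 8.47×10^-5 mol/L

[CO2*] = 84.7 μmol/L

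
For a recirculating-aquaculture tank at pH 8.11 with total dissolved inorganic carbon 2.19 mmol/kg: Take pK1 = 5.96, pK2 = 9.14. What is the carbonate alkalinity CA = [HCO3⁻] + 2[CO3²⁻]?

CA = 2.36 mmol/kg

CA = [HCO3⁻] + 2[CO3²⁻] = (α₁ + 2α₂)·DIC
At pH 8.11: [H⁺]/K1 = 10^-2.15 = 0.0070795, K2/[H⁺] = 10^-1.03 = 0.093325
α₁ = 1/(1 + 0.0070795 + 0.093325) = 1/1.1004 = 0.9088; α₂ = α₁·K2/[H⁺] = 0.08481
α₁ + 2α₂ = 1.0784
CA = 1.0784 × 2.19 = 2.36 mmol/kg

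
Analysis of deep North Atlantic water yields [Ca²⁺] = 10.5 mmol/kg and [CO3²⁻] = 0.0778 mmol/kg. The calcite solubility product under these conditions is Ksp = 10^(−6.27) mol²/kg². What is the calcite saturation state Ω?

Ω = 1.52

Ksp = 10^(−6.27) = 5.370×10^-7
Ω = [Ca²⁺][CO3²⁻]/Ksp = (10.5×10^-3)(0.0778×10^-3) / 5.370×10^-7 = 1.52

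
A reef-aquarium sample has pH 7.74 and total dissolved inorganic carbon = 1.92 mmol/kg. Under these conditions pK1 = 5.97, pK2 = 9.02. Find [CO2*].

α₀ = 1 / (1 + K1/[H⁺] + K1K2/[H⁺]²) = 1 / (1 + 10^+1.77 + 10^+0.49)
   = 1 / (1 + 58.884 + 3.0903) = 1/62.975 = 0.01588
[CO2*] = α₀ × DIC = 0.01588 × 1.92 = 0.0305 mmol/kg

[CO2*] = 0.0305 mmol/kg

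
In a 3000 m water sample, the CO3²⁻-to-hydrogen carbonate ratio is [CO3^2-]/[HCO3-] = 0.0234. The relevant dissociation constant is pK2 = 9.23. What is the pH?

From K2 = [H⁺][CO3^2-]/[HCO3-]:  pH = pK2 + log₁₀([CO3^2-]/[HCO3-])
log₁₀(0.0234) = -1.631
pH = 9.23 + (-1.631) = 7.60

pH = 7.60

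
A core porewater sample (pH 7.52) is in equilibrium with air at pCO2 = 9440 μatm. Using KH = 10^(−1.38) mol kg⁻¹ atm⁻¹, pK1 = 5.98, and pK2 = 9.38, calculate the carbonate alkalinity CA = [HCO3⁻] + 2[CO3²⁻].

[CO2*] = KH · pCO2 = 10^(−1.38) × 9440×10^-6 = 3.935×10^-4 mol/kg
α₀ = 1/(1 + K1/[H⁺] + K1K2/[H⁺]²) = 1/(1 + 10^+1.54 + 10^-0.32) = 0.02766
DIC = [CO2*]/α₀ = 3.935×10^-4 / 0.02766 = 14.23 mmol/kg
CA = (α₁ + 2α₂)·DIC = (0.9591 + 2×0.01324) × 14.23 = 14.0 mmol/kg

CA = 14.0 mmol/kg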